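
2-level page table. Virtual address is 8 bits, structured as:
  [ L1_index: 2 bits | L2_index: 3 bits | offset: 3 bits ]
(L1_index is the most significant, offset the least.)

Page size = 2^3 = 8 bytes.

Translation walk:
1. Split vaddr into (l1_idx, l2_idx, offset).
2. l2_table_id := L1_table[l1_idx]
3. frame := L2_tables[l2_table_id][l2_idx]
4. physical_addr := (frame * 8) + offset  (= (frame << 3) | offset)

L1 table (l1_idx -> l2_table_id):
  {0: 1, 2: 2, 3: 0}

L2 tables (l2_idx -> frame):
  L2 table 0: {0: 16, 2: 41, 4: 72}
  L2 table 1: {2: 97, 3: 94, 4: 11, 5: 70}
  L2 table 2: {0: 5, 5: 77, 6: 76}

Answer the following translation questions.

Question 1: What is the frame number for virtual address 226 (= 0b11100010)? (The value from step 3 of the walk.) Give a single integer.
Answer: 72

Derivation:
vaddr = 226: l1_idx=3, l2_idx=4
L1[3] = 0; L2[0][4] = 72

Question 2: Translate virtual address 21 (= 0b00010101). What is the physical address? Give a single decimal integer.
vaddr = 21 = 0b00010101
Split: l1_idx=0, l2_idx=2, offset=5
L1[0] = 1
L2[1][2] = 97
paddr = 97 * 8 + 5 = 781

Answer: 781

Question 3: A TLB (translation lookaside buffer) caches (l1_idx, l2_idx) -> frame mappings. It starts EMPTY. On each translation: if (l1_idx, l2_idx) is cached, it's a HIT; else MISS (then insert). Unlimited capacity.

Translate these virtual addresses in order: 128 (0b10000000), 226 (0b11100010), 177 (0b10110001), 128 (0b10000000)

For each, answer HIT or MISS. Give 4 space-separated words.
vaddr=128: (2,0) not in TLB -> MISS, insert
vaddr=226: (3,4) not in TLB -> MISS, insert
vaddr=177: (2,6) not in TLB -> MISS, insert
vaddr=128: (2,0) in TLB -> HIT

Answer: MISS MISS MISS HIT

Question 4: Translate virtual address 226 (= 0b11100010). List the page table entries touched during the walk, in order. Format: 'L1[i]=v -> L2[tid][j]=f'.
vaddr = 226 = 0b11100010
Split: l1_idx=3, l2_idx=4, offset=2

Answer: L1[3]=0 -> L2[0][4]=72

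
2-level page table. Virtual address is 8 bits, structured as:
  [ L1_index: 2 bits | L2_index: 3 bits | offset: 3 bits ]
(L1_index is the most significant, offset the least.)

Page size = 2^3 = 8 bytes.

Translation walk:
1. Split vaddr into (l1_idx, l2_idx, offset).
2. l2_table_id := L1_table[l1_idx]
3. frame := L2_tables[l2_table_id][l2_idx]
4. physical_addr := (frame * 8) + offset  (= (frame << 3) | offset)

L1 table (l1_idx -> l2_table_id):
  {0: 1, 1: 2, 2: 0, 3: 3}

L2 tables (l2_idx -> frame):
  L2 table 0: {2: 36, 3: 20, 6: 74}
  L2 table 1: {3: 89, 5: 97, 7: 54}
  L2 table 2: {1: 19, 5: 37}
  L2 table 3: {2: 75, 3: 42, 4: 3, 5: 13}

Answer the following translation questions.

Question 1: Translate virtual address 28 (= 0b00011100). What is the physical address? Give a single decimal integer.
Answer: 716

Derivation:
vaddr = 28 = 0b00011100
Split: l1_idx=0, l2_idx=3, offset=4
L1[0] = 1
L2[1][3] = 89
paddr = 89 * 8 + 4 = 716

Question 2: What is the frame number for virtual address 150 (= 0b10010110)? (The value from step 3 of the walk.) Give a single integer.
vaddr = 150: l1_idx=2, l2_idx=2
L1[2] = 0; L2[0][2] = 36

Answer: 36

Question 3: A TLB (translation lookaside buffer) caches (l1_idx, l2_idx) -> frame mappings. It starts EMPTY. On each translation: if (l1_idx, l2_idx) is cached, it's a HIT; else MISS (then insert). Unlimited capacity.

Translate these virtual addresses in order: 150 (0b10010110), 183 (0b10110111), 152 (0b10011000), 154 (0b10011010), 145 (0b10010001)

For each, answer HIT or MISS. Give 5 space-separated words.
Answer: MISS MISS MISS HIT HIT

Derivation:
vaddr=150: (2,2) not in TLB -> MISS, insert
vaddr=183: (2,6) not in TLB -> MISS, insert
vaddr=152: (2,3) not in TLB -> MISS, insert
vaddr=154: (2,3) in TLB -> HIT
vaddr=145: (2,2) in TLB -> HIT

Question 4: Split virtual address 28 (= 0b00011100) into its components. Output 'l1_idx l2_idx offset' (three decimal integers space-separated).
Answer: 0 3 4

Derivation:
vaddr = 28 = 0b00011100
  top 2 bits -> l1_idx = 0
  next 3 bits -> l2_idx = 3
  bottom 3 bits -> offset = 4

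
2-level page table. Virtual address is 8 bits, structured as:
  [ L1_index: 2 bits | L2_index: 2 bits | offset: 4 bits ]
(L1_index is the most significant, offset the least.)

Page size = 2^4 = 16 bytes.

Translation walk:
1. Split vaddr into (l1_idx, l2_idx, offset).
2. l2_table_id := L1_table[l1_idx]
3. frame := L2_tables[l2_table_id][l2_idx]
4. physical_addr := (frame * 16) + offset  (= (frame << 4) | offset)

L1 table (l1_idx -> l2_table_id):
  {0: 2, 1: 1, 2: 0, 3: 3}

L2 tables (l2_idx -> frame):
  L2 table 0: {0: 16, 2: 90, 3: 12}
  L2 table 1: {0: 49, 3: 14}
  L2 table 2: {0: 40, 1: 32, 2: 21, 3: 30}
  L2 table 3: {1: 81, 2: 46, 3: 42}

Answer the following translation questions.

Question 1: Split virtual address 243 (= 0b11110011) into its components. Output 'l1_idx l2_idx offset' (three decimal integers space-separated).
Answer: 3 3 3

Derivation:
vaddr = 243 = 0b11110011
  top 2 bits -> l1_idx = 3
  next 2 bits -> l2_idx = 3
  bottom 4 bits -> offset = 3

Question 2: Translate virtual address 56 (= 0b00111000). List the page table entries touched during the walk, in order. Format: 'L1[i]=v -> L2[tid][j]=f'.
vaddr = 56 = 0b00111000
Split: l1_idx=0, l2_idx=3, offset=8

Answer: L1[0]=2 -> L2[2][3]=30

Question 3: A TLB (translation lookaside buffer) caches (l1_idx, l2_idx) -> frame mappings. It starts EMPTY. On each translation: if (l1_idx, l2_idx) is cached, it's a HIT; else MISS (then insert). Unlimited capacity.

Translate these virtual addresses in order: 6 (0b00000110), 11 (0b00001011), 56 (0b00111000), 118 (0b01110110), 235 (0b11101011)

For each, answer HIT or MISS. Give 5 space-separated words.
vaddr=6: (0,0) not in TLB -> MISS, insert
vaddr=11: (0,0) in TLB -> HIT
vaddr=56: (0,3) not in TLB -> MISS, insert
vaddr=118: (1,3) not in TLB -> MISS, insert
vaddr=235: (3,2) not in TLB -> MISS, insert

Answer: MISS HIT MISS MISS MISS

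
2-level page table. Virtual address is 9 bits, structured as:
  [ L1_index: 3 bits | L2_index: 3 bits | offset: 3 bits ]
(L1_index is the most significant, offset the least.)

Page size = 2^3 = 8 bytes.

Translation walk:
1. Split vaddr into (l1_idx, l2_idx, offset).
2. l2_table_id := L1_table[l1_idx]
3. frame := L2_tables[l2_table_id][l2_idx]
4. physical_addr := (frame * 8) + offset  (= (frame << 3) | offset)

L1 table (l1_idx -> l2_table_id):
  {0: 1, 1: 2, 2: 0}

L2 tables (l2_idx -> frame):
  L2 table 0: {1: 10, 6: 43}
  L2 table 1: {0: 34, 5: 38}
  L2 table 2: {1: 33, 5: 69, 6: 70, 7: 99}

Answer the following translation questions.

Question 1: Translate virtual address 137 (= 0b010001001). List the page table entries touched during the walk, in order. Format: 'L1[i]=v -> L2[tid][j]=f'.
Answer: L1[2]=0 -> L2[0][1]=10

Derivation:
vaddr = 137 = 0b010001001
Split: l1_idx=2, l2_idx=1, offset=1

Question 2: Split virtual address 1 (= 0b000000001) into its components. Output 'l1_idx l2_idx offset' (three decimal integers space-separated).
vaddr = 1 = 0b000000001
  top 3 bits -> l1_idx = 0
  next 3 bits -> l2_idx = 0
  bottom 3 bits -> offset = 1

Answer: 0 0 1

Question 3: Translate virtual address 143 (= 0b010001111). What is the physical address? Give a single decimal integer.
vaddr = 143 = 0b010001111
Split: l1_idx=2, l2_idx=1, offset=7
L1[2] = 0
L2[0][1] = 10
paddr = 10 * 8 + 7 = 87

Answer: 87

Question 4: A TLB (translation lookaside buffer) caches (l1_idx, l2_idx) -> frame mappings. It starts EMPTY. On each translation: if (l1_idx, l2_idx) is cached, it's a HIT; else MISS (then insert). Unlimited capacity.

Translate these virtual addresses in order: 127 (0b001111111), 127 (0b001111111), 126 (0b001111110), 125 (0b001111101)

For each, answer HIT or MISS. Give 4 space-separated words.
Answer: MISS HIT HIT HIT

Derivation:
vaddr=127: (1,7) not in TLB -> MISS, insert
vaddr=127: (1,7) in TLB -> HIT
vaddr=126: (1,7) in TLB -> HIT
vaddr=125: (1,7) in TLB -> HIT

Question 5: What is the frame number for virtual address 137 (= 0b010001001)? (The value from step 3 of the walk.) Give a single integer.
Answer: 10

Derivation:
vaddr = 137: l1_idx=2, l2_idx=1
L1[2] = 0; L2[0][1] = 10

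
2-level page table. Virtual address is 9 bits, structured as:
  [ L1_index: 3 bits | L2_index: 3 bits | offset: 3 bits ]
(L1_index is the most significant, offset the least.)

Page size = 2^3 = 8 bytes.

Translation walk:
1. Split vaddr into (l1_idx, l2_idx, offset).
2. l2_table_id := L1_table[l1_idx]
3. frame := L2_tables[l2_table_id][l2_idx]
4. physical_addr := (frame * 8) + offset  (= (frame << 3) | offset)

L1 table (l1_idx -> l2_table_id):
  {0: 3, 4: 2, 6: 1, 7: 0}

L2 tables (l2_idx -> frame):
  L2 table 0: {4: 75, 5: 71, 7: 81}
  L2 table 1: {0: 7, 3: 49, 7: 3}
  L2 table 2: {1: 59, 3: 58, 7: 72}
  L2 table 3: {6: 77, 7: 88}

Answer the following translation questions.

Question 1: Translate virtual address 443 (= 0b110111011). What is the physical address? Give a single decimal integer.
Answer: 27

Derivation:
vaddr = 443 = 0b110111011
Split: l1_idx=6, l2_idx=7, offset=3
L1[6] = 1
L2[1][7] = 3
paddr = 3 * 8 + 3 = 27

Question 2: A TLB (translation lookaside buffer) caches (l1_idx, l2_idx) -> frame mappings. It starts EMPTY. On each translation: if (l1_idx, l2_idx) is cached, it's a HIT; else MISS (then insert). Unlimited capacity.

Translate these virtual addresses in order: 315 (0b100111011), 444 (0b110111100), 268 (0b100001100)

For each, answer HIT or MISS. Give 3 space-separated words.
Answer: MISS MISS MISS

Derivation:
vaddr=315: (4,7) not in TLB -> MISS, insert
vaddr=444: (6,7) not in TLB -> MISS, insert
vaddr=268: (4,1) not in TLB -> MISS, insert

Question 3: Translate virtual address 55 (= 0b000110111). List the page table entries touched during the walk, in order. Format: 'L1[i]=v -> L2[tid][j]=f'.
vaddr = 55 = 0b000110111
Split: l1_idx=0, l2_idx=6, offset=7

Answer: L1[0]=3 -> L2[3][6]=77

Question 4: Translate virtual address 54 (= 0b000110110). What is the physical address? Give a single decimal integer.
Answer: 622

Derivation:
vaddr = 54 = 0b000110110
Split: l1_idx=0, l2_idx=6, offset=6
L1[0] = 3
L2[3][6] = 77
paddr = 77 * 8 + 6 = 622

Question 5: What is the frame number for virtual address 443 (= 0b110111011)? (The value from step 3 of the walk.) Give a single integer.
vaddr = 443: l1_idx=6, l2_idx=7
L1[6] = 1; L2[1][7] = 3

Answer: 3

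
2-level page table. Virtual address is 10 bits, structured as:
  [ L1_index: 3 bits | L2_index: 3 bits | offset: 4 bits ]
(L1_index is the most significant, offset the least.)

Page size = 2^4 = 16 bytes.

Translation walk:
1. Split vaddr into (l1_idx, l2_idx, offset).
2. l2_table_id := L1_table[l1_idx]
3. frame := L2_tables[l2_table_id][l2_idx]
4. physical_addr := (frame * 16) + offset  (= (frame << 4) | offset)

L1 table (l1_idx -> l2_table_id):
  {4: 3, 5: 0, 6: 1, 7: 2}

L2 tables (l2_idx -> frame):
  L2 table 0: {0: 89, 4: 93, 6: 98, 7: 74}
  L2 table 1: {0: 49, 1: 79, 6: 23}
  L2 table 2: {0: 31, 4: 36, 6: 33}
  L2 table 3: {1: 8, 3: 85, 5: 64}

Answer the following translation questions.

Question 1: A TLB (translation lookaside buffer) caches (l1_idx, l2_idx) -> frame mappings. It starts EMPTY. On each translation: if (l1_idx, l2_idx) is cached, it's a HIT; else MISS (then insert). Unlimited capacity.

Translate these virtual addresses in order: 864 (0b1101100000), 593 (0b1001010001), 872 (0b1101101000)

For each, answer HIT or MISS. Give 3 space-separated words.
Answer: MISS MISS HIT

Derivation:
vaddr=864: (6,6) not in TLB -> MISS, insert
vaddr=593: (4,5) not in TLB -> MISS, insert
vaddr=872: (6,6) in TLB -> HIT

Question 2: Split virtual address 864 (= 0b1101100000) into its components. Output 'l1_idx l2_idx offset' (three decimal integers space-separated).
vaddr = 864 = 0b1101100000
  top 3 bits -> l1_idx = 6
  next 3 bits -> l2_idx = 6
  bottom 4 bits -> offset = 0

Answer: 6 6 0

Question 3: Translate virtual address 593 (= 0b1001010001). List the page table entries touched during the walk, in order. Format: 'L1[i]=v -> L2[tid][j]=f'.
Answer: L1[4]=3 -> L2[3][5]=64

Derivation:
vaddr = 593 = 0b1001010001
Split: l1_idx=4, l2_idx=5, offset=1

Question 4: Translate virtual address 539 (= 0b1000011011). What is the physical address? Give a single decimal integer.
vaddr = 539 = 0b1000011011
Split: l1_idx=4, l2_idx=1, offset=11
L1[4] = 3
L2[3][1] = 8
paddr = 8 * 16 + 11 = 139

Answer: 139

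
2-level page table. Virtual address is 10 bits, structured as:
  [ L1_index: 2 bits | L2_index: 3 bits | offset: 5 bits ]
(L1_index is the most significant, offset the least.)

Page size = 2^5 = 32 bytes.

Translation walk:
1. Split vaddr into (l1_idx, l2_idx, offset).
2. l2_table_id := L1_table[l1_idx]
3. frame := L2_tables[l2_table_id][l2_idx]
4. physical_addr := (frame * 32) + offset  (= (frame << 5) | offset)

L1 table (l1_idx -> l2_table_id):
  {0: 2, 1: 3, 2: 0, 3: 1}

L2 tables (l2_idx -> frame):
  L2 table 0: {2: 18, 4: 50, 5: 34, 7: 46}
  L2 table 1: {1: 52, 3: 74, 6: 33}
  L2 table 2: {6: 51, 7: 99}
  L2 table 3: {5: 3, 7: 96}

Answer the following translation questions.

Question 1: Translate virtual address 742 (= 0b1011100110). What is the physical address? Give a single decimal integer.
Answer: 1478

Derivation:
vaddr = 742 = 0b1011100110
Split: l1_idx=2, l2_idx=7, offset=6
L1[2] = 0
L2[0][7] = 46
paddr = 46 * 32 + 6 = 1478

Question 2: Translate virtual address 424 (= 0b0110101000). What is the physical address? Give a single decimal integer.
vaddr = 424 = 0b0110101000
Split: l1_idx=1, l2_idx=5, offset=8
L1[1] = 3
L2[3][5] = 3
paddr = 3 * 32 + 8 = 104

Answer: 104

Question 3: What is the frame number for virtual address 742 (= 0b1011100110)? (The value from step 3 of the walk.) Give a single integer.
Answer: 46

Derivation:
vaddr = 742: l1_idx=2, l2_idx=7
L1[2] = 0; L2[0][7] = 46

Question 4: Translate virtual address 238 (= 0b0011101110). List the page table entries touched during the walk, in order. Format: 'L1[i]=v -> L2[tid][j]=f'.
Answer: L1[0]=2 -> L2[2][7]=99

Derivation:
vaddr = 238 = 0b0011101110
Split: l1_idx=0, l2_idx=7, offset=14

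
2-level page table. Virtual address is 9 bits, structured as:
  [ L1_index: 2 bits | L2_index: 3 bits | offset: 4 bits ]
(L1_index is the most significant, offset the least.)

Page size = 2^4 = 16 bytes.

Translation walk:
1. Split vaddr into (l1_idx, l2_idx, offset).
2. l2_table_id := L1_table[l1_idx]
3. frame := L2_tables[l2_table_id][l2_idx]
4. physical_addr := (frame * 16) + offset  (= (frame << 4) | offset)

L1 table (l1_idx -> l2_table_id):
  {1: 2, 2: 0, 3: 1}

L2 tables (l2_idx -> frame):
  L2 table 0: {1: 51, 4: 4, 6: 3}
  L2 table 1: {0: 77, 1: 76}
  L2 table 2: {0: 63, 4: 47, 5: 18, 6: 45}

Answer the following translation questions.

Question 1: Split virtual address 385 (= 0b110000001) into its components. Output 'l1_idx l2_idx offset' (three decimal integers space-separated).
vaddr = 385 = 0b110000001
  top 2 bits -> l1_idx = 3
  next 3 bits -> l2_idx = 0
  bottom 4 bits -> offset = 1

Answer: 3 0 1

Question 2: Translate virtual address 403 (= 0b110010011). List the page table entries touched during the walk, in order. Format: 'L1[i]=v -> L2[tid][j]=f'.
vaddr = 403 = 0b110010011
Split: l1_idx=3, l2_idx=1, offset=3

Answer: L1[3]=1 -> L2[1][1]=76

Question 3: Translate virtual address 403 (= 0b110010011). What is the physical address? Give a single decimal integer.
vaddr = 403 = 0b110010011
Split: l1_idx=3, l2_idx=1, offset=3
L1[3] = 1
L2[1][1] = 76
paddr = 76 * 16 + 3 = 1219

Answer: 1219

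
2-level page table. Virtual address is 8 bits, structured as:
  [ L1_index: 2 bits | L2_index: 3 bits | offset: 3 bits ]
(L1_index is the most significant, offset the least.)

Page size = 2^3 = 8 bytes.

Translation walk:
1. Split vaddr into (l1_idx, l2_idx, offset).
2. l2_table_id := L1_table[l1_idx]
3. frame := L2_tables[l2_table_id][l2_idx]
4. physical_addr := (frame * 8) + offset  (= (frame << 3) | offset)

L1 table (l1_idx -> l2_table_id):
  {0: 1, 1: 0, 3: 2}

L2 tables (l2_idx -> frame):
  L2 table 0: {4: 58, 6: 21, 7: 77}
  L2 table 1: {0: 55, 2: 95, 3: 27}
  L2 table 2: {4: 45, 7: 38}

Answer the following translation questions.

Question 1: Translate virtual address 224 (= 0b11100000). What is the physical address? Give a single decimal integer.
Answer: 360

Derivation:
vaddr = 224 = 0b11100000
Split: l1_idx=3, l2_idx=4, offset=0
L1[3] = 2
L2[2][4] = 45
paddr = 45 * 8 + 0 = 360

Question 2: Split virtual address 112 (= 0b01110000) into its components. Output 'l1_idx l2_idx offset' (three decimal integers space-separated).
Answer: 1 6 0

Derivation:
vaddr = 112 = 0b01110000
  top 2 bits -> l1_idx = 1
  next 3 bits -> l2_idx = 6
  bottom 3 bits -> offset = 0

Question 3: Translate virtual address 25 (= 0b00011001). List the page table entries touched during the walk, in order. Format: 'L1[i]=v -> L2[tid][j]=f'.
vaddr = 25 = 0b00011001
Split: l1_idx=0, l2_idx=3, offset=1

Answer: L1[0]=1 -> L2[1][3]=27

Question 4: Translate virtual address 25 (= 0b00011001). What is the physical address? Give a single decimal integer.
vaddr = 25 = 0b00011001
Split: l1_idx=0, l2_idx=3, offset=1
L1[0] = 1
L2[1][3] = 27
paddr = 27 * 8 + 1 = 217

Answer: 217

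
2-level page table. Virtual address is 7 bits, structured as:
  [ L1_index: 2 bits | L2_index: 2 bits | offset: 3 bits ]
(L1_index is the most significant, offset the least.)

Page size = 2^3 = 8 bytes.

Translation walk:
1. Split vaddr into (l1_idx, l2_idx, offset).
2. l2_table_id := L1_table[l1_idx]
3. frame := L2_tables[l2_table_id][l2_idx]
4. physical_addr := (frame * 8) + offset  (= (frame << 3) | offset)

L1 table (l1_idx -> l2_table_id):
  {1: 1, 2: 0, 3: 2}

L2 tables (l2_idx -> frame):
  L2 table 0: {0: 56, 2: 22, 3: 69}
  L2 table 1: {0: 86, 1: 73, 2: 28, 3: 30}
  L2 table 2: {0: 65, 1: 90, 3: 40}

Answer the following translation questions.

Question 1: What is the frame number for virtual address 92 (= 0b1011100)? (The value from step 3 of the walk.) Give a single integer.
vaddr = 92: l1_idx=2, l2_idx=3
L1[2] = 0; L2[0][3] = 69

Answer: 69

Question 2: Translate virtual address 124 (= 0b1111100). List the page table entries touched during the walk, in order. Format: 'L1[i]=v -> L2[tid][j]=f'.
vaddr = 124 = 0b1111100
Split: l1_idx=3, l2_idx=3, offset=4

Answer: L1[3]=2 -> L2[2][3]=40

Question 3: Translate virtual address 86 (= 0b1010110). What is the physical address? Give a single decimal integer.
Answer: 182

Derivation:
vaddr = 86 = 0b1010110
Split: l1_idx=2, l2_idx=2, offset=6
L1[2] = 0
L2[0][2] = 22
paddr = 22 * 8 + 6 = 182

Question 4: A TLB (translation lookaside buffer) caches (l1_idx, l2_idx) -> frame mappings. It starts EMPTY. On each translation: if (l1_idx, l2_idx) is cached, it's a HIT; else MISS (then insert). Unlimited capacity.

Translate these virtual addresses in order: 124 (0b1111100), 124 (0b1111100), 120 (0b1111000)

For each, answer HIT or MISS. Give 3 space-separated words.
Answer: MISS HIT HIT

Derivation:
vaddr=124: (3,3) not in TLB -> MISS, insert
vaddr=124: (3,3) in TLB -> HIT
vaddr=120: (3,3) in TLB -> HIT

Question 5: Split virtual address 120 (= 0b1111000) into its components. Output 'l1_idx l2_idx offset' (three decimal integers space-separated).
vaddr = 120 = 0b1111000
  top 2 bits -> l1_idx = 3
  next 2 bits -> l2_idx = 3
  bottom 3 bits -> offset = 0

Answer: 3 3 0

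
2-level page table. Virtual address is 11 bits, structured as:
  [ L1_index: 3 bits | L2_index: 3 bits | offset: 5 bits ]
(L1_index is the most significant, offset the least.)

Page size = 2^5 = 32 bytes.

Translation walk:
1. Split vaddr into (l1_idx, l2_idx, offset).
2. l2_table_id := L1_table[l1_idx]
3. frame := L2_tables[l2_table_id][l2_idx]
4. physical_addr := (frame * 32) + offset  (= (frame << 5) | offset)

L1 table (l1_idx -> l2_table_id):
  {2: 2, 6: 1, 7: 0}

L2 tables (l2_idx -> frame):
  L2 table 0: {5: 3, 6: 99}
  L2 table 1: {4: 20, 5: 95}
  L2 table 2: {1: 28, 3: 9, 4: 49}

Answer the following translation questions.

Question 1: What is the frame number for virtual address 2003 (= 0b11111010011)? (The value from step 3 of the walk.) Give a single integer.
Answer: 99

Derivation:
vaddr = 2003: l1_idx=7, l2_idx=6
L1[7] = 0; L2[0][6] = 99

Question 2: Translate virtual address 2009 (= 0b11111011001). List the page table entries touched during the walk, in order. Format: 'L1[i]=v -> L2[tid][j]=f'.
vaddr = 2009 = 0b11111011001
Split: l1_idx=7, l2_idx=6, offset=25

Answer: L1[7]=0 -> L2[0][6]=99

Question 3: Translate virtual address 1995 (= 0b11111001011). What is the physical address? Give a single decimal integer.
Answer: 3179

Derivation:
vaddr = 1995 = 0b11111001011
Split: l1_idx=7, l2_idx=6, offset=11
L1[7] = 0
L2[0][6] = 99
paddr = 99 * 32 + 11 = 3179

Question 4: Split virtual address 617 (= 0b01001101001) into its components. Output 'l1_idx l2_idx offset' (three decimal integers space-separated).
Answer: 2 3 9

Derivation:
vaddr = 617 = 0b01001101001
  top 3 bits -> l1_idx = 2
  next 3 bits -> l2_idx = 3
  bottom 5 bits -> offset = 9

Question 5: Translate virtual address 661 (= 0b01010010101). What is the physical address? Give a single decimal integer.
Answer: 1589

Derivation:
vaddr = 661 = 0b01010010101
Split: l1_idx=2, l2_idx=4, offset=21
L1[2] = 2
L2[2][4] = 49
paddr = 49 * 32 + 21 = 1589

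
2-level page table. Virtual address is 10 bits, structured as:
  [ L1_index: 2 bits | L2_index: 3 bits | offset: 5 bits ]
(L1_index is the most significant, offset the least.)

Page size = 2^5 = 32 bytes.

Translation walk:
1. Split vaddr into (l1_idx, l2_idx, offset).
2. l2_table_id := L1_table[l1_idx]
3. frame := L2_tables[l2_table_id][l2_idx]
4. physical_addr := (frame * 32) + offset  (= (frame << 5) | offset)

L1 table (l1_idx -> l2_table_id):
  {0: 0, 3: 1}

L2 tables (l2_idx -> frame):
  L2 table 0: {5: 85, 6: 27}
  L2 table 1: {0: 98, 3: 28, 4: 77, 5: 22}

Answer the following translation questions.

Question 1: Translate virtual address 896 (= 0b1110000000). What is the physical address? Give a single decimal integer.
Answer: 2464

Derivation:
vaddr = 896 = 0b1110000000
Split: l1_idx=3, l2_idx=4, offset=0
L1[3] = 1
L2[1][4] = 77
paddr = 77 * 32 + 0 = 2464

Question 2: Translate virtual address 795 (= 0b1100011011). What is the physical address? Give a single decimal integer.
Answer: 3163

Derivation:
vaddr = 795 = 0b1100011011
Split: l1_idx=3, l2_idx=0, offset=27
L1[3] = 1
L2[1][0] = 98
paddr = 98 * 32 + 27 = 3163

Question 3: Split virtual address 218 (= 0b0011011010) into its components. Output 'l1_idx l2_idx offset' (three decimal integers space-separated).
vaddr = 218 = 0b0011011010
  top 2 bits -> l1_idx = 0
  next 3 bits -> l2_idx = 6
  bottom 5 bits -> offset = 26

Answer: 0 6 26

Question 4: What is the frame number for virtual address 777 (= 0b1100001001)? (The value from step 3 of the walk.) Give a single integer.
vaddr = 777: l1_idx=3, l2_idx=0
L1[3] = 1; L2[1][0] = 98

Answer: 98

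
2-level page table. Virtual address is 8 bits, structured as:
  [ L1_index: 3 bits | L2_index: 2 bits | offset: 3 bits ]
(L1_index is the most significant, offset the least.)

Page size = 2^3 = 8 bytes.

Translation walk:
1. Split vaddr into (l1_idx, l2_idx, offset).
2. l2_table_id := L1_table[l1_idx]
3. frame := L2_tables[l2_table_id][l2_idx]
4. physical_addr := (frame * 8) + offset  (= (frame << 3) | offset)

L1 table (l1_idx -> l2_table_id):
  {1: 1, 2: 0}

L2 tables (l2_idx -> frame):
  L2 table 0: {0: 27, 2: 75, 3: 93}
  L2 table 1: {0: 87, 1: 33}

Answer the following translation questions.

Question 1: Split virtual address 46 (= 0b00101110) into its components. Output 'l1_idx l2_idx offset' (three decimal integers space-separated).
Answer: 1 1 6

Derivation:
vaddr = 46 = 0b00101110
  top 3 bits -> l1_idx = 1
  next 2 bits -> l2_idx = 1
  bottom 3 bits -> offset = 6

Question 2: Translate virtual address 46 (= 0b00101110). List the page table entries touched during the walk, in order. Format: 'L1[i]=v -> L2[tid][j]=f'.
vaddr = 46 = 0b00101110
Split: l1_idx=1, l2_idx=1, offset=6

Answer: L1[1]=1 -> L2[1][1]=33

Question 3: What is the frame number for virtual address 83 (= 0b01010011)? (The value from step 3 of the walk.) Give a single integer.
Answer: 75

Derivation:
vaddr = 83: l1_idx=2, l2_idx=2
L1[2] = 0; L2[0][2] = 75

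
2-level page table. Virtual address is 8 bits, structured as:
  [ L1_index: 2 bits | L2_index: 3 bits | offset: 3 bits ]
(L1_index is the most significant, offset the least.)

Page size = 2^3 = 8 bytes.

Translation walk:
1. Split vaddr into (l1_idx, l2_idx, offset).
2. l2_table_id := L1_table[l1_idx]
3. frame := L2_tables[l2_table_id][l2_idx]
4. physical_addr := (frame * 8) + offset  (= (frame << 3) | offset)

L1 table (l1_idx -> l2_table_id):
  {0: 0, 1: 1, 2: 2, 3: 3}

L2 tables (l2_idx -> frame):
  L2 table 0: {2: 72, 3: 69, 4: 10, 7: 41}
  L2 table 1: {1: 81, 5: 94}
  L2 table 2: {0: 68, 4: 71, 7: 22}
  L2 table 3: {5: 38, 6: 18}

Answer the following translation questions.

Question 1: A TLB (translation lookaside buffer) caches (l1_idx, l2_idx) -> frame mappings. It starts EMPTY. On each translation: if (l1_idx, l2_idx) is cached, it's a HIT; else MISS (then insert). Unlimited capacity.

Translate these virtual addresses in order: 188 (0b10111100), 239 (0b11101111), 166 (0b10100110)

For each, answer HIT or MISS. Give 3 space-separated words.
Answer: MISS MISS MISS

Derivation:
vaddr=188: (2,7) not in TLB -> MISS, insert
vaddr=239: (3,5) not in TLB -> MISS, insert
vaddr=166: (2,4) not in TLB -> MISS, insert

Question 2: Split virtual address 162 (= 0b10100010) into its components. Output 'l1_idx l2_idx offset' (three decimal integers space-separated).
vaddr = 162 = 0b10100010
  top 2 bits -> l1_idx = 2
  next 3 bits -> l2_idx = 4
  bottom 3 bits -> offset = 2

Answer: 2 4 2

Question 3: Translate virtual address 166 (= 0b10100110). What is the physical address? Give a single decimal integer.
vaddr = 166 = 0b10100110
Split: l1_idx=2, l2_idx=4, offset=6
L1[2] = 2
L2[2][4] = 71
paddr = 71 * 8 + 6 = 574

Answer: 574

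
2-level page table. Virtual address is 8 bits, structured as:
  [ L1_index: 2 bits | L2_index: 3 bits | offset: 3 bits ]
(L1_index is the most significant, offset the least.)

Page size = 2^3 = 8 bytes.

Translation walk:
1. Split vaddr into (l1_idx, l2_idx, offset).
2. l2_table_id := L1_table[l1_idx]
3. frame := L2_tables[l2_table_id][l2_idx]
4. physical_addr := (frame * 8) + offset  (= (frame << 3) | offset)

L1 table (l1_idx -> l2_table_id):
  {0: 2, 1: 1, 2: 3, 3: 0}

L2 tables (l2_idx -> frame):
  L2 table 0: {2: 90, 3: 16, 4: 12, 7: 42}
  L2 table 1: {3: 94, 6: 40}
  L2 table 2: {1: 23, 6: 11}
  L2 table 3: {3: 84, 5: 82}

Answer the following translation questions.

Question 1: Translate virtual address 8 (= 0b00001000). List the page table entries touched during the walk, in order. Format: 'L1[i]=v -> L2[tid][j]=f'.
Answer: L1[0]=2 -> L2[2][1]=23

Derivation:
vaddr = 8 = 0b00001000
Split: l1_idx=0, l2_idx=1, offset=0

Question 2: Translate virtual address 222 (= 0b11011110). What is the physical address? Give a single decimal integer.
vaddr = 222 = 0b11011110
Split: l1_idx=3, l2_idx=3, offset=6
L1[3] = 0
L2[0][3] = 16
paddr = 16 * 8 + 6 = 134

Answer: 134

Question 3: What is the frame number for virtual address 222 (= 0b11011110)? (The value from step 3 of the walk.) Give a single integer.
vaddr = 222: l1_idx=3, l2_idx=3
L1[3] = 0; L2[0][3] = 16

Answer: 16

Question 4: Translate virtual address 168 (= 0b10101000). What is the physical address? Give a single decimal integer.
vaddr = 168 = 0b10101000
Split: l1_idx=2, l2_idx=5, offset=0
L1[2] = 3
L2[3][5] = 82
paddr = 82 * 8 + 0 = 656

Answer: 656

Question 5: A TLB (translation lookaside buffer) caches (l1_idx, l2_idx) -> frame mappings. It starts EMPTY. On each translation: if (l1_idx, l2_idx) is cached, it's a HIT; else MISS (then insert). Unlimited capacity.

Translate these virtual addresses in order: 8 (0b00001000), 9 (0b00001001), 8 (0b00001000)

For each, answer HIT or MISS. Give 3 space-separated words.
Answer: MISS HIT HIT

Derivation:
vaddr=8: (0,1) not in TLB -> MISS, insert
vaddr=9: (0,1) in TLB -> HIT
vaddr=8: (0,1) in TLB -> HIT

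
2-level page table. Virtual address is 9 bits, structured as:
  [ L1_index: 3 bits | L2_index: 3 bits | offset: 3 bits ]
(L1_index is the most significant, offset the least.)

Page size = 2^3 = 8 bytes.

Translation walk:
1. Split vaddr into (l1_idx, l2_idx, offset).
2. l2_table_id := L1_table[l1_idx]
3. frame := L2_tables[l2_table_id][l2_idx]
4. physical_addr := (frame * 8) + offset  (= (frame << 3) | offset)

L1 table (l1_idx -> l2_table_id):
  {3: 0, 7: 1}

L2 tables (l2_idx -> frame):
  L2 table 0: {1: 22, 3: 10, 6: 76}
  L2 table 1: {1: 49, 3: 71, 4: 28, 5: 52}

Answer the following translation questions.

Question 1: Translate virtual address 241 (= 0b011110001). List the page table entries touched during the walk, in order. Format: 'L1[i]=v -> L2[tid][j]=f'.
vaddr = 241 = 0b011110001
Split: l1_idx=3, l2_idx=6, offset=1

Answer: L1[3]=0 -> L2[0][6]=76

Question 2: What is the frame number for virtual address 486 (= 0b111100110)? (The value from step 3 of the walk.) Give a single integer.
Answer: 28

Derivation:
vaddr = 486: l1_idx=7, l2_idx=4
L1[7] = 1; L2[1][4] = 28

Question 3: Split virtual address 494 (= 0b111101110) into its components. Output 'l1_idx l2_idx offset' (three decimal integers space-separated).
vaddr = 494 = 0b111101110
  top 3 bits -> l1_idx = 7
  next 3 bits -> l2_idx = 5
  bottom 3 bits -> offset = 6

Answer: 7 5 6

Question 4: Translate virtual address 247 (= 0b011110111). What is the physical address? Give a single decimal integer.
Answer: 615

Derivation:
vaddr = 247 = 0b011110111
Split: l1_idx=3, l2_idx=6, offset=7
L1[3] = 0
L2[0][6] = 76
paddr = 76 * 8 + 7 = 615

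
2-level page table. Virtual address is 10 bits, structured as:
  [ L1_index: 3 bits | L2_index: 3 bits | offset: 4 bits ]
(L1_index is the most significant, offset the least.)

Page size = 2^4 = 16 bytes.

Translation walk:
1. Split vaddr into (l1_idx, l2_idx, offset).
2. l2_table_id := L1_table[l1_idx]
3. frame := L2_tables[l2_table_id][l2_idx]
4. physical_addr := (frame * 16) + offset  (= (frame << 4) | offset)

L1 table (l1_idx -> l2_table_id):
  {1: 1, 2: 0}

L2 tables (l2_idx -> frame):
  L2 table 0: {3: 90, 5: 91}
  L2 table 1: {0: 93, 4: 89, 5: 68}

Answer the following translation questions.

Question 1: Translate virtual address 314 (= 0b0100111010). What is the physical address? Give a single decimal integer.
vaddr = 314 = 0b0100111010
Split: l1_idx=2, l2_idx=3, offset=10
L1[2] = 0
L2[0][3] = 90
paddr = 90 * 16 + 10 = 1450

Answer: 1450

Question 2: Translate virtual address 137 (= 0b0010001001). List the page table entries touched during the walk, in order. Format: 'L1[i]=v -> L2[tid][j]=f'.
vaddr = 137 = 0b0010001001
Split: l1_idx=1, l2_idx=0, offset=9

Answer: L1[1]=1 -> L2[1][0]=93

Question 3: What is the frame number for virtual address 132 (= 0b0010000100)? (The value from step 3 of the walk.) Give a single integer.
vaddr = 132: l1_idx=1, l2_idx=0
L1[1] = 1; L2[1][0] = 93

Answer: 93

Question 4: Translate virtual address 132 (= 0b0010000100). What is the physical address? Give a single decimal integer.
vaddr = 132 = 0b0010000100
Split: l1_idx=1, l2_idx=0, offset=4
L1[1] = 1
L2[1][0] = 93
paddr = 93 * 16 + 4 = 1492

Answer: 1492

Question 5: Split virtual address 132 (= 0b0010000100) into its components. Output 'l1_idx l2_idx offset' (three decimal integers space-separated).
vaddr = 132 = 0b0010000100
  top 3 bits -> l1_idx = 1
  next 3 bits -> l2_idx = 0
  bottom 4 bits -> offset = 4

Answer: 1 0 4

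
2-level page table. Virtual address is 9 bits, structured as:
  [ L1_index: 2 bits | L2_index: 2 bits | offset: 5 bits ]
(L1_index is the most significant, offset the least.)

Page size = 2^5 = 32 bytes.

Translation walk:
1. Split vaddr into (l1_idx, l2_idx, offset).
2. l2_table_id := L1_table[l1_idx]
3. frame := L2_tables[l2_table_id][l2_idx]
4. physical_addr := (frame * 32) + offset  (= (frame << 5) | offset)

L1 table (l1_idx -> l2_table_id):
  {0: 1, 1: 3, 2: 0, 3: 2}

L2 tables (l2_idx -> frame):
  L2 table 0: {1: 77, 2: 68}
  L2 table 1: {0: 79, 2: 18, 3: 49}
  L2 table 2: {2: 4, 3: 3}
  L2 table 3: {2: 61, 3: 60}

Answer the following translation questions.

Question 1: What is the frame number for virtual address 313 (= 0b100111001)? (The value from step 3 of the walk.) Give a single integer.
Answer: 77

Derivation:
vaddr = 313: l1_idx=2, l2_idx=1
L1[2] = 0; L2[0][1] = 77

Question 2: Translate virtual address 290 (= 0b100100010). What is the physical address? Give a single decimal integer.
vaddr = 290 = 0b100100010
Split: l1_idx=2, l2_idx=1, offset=2
L1[2] = 0
L2[0][1] = 77
paddr = 77 * 32 + 2 = 2466

Answer: 2466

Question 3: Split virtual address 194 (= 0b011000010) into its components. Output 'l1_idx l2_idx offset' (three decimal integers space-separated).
Answer: 1 2 2

Derivation:
vaddr = 194 = 0b011000010
  top 2 bits -> l1_idx = 1
  next 2 bits -> l2_idx = 2
  bottom 5 bits -> offset = 2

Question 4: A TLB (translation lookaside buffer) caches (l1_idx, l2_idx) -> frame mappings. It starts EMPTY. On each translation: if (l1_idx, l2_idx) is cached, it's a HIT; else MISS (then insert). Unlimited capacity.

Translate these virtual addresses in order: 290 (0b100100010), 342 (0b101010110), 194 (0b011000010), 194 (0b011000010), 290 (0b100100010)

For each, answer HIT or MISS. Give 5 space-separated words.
Answer: MISS MISS MISS HIT HIT

Derivation:
vaddr=290: (2,1) not in TLB -> MISS, insert
vaddr=342: (2,2) not in TLB -> MISS, insert
vaddr=194: (1,2) not in TLB -> MISS, insert
vaddr=194: (1,2) in TLB -> HIT
vaddr=290: (2,1) in TLB -> HIT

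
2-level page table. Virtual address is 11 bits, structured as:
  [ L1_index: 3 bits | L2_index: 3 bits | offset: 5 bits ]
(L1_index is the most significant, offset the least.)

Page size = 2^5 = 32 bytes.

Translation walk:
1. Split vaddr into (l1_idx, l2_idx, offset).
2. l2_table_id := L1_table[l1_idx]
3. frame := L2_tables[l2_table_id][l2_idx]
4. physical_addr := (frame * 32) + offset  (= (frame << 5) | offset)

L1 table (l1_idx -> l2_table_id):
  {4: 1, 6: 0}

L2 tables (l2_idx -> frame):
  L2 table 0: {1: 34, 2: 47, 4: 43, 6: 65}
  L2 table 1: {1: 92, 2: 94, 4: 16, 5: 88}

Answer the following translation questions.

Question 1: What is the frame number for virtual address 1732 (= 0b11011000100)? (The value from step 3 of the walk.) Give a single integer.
vaddr = 1732: l1_idx=6, l2_idx=6
L1[6] = 0; L2[0][6] = 65

Answer: 65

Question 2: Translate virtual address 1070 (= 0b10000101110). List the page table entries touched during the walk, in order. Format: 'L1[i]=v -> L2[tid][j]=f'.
Answer: L1[4]=1 -> L2[1][1]=92

Derivation:
vaddr = 1070 = 0b10000101110
Split: l1_idx=4, l2_idx=1, offset=14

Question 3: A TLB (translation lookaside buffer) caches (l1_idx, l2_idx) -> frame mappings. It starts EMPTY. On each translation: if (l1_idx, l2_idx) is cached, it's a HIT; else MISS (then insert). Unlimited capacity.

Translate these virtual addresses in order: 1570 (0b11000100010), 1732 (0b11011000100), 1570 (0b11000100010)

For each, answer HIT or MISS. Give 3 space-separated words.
vaddr=1570: (6,1) not in TLB -> MISS, insert
vaddr=1732: (6,6) not in TLB -> MISS, insert
vaddr=1570: (6,1) in TLB -> HIT

Answer: MISS MISS HIT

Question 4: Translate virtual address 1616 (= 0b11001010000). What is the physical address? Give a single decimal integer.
vaddr = 1616 = 0b11001010000
Split: l1_idx=6, l2_idx=2, offset=16
L1[6] = 0
L2[0][2] = 47
paddr = 47 * 32 + 16 = 1520

Answer: 1520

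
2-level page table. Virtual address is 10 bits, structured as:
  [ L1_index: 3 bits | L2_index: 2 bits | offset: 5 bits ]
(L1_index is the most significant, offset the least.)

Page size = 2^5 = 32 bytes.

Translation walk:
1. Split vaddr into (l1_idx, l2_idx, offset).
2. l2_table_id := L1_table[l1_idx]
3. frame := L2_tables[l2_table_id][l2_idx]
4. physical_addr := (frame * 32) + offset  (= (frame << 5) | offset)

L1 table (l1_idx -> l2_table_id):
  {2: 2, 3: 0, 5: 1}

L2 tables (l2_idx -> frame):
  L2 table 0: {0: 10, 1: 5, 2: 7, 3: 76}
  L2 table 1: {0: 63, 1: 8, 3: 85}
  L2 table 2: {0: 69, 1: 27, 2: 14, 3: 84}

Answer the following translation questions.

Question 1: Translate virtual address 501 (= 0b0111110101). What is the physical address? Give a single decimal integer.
vaddr = 501 = 0b0111110101
Split: l1_idx=3, l2_idx=3, offset=21
L1[3] = 0
L2[0][3] = 76
paddr = 76 * 32 + 21 = 2453

Answer: 2453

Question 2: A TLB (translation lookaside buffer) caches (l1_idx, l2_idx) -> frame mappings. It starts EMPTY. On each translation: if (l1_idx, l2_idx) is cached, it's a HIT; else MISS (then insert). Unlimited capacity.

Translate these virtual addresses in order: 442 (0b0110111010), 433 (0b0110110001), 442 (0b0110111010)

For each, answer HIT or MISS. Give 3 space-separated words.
vaddr=442: (3,1) not in TLB -> MISS, insert
vaddr=433: (3,1) in TLB -> HIT
vaddr=442: (3,1) in TLB -> HIT

Answer: MISS HIT HIT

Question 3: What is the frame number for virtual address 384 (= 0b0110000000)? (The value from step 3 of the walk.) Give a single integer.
vaddr = 384: l1_idx=3, l2_idx=0
L1[3] = 0; L2[0][0] = 10

Answer: 10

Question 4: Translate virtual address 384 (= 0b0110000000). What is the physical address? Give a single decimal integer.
Answer: 320

Derivation:
vaddr = 384 = 0b0110000000
Split: l1_idx=3, l2_idx=0, offset=0
L1[3] = 0
L2[0][0] = 10
paddr = 10 * 32 + 0 = 320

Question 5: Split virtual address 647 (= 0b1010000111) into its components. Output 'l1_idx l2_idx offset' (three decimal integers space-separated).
Answer: 5 0 7

Derivation:
vaddr = 647 = 0b1010000111
  top 3 bits -> l1_idx = 5
  next 2 bits -> l2_idx = 0
  bottom 5 bits -> offset = 7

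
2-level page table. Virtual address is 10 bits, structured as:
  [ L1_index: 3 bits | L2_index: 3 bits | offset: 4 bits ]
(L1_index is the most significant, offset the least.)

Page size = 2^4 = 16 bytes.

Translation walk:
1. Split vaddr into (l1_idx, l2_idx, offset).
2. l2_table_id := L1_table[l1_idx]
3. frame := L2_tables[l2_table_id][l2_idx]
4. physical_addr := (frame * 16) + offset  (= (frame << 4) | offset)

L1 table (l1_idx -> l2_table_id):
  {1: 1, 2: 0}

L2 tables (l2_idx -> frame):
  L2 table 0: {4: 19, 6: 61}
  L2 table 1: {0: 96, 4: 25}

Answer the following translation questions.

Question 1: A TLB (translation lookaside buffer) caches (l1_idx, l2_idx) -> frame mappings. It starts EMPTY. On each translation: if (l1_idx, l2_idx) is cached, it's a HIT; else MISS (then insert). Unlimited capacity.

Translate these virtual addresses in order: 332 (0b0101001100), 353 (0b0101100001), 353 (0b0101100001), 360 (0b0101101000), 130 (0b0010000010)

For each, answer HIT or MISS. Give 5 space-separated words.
Answer: MISS MISS HIT HIT MISS

Derivation:
vaddr=332: (2,4) not in TLB -> MISS, insert
vaddr=353: (2,6) not in TLB -> MISS, insert
vaddr=353: (2,6) in TLB -> HIT
vaddr=360: (2,6) in TLB -> HIT
vaddr=130: (1,0) not in TLB -> MISS, insert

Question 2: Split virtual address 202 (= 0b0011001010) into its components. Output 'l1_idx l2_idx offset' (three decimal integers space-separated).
Answer: 1 4 10

Derivation:
vaddr = 202 = 0b0011001010
  top 3 bits -> l1_idx = 1
  next 3 bits -> l2_idx = 4
  bottom 4 bits -> offset = 10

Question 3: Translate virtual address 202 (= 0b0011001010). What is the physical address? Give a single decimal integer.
vaddr = 202 = 0b0011001010
Split: l1_idx=1, l2_idx=4, offset=10
L1[1] = 1
L2[1][4] = 25
paddr = 25 * 16 + 10 = 410

Answer: 410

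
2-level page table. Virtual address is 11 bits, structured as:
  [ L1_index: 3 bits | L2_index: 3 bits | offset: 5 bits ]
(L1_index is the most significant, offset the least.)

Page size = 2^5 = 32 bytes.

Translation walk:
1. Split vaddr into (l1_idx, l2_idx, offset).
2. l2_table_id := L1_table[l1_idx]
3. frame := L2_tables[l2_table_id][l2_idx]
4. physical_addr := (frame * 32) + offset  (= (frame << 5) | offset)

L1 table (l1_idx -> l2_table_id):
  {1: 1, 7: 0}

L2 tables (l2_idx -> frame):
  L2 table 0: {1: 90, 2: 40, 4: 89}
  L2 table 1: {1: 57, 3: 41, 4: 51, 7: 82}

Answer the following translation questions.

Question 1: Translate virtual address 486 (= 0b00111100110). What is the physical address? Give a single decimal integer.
Answer: 2630

Derivation:
vaddr = 486 = 0b00111100110
Split: l1_idx=1, l2_idx=7, offset=6
L1[1] = 1
L2[1][7] = 82
paddr = 82 * 32 + 6 = 2630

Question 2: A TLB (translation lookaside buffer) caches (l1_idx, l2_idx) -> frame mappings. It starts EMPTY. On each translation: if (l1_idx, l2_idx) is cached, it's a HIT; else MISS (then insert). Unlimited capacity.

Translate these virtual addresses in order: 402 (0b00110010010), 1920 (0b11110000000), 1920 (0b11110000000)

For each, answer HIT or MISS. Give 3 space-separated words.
vaddr=402: (1,4) not in TLB -> MISS, insert
vaddr=1920: (7,4) not in TLB -> MISS, insert
vaddr=1920: (7,4) in TLB -> HIT

Answer: MISS MISS HIT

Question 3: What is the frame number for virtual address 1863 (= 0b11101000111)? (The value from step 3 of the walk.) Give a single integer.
vaddr = 1863: l1_idx=7, l2_idx=2
L1[7] = 0; L2[0][2] = 40

Answer: 40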